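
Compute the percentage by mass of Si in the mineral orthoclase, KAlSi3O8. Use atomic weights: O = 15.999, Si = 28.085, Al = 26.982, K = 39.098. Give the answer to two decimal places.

Molar mass of KAlSi3O8: 1*39.098 + 1*26.982 + 3*28.085 + 8*15.999 = 278.327 g/mol.
Mass of Si per formula unit: 3 × 28.085 = 84.255 g.
Weight fraction Si = 84.255 / 278.327 = 0.3027.

30.27 wt%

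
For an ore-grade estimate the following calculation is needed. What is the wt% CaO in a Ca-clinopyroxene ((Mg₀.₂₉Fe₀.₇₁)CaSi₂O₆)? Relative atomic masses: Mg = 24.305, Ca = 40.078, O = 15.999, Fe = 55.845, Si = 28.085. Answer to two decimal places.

Formula mass = 238.940 g/mol.
1 Ca → 1.0000 mol CaO per formula unit; M(CaO) = 56.077, so CaO mass = 56.077 g.
56.077/238.940 × 100 = 23.47 wt%.

23.47 wt%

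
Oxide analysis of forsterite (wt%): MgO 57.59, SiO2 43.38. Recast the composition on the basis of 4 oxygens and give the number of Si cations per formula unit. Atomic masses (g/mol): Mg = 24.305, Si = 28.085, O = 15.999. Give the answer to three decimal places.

1.005 Si apfu

MgO (M=40.304): mol = 1.42889; Mg = 1.42889, O = 1.42889.
SiO2 (M=60.083): mol = 0.72200; Si = 0.72200, O = 1.44400.
ΣO = 2.87289; factor = 4/ΣO = 1.39233.
Si apfu = 0.72200 × 1.39233 = 1.005.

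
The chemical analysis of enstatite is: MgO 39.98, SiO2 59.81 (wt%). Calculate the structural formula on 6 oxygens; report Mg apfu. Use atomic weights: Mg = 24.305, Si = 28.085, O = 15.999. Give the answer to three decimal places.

1.995 Mg apfu

MgO: 39.98/40.304 = 0.99196 mol → 0.99196 mol Mg, 0.99196 mol O.
SiO2: 59.81/60.083 = 0.99546 mol → 0.99546 mol Si, 1.99092 mol O.
Total oxygen = 2.98288 mol. Normalization factor = 6/2.98288 = 2.01148.
Mg per 6 O = 0.99196 × 2.01148 = 1.995.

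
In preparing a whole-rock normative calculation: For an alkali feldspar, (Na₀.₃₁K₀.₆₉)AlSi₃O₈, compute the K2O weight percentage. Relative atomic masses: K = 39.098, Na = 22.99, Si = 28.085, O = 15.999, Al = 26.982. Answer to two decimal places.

Formula mass = 273.334 g/mol.
0.69 K → 0.3450 mol K2O per formula unit; M(K2O) = 94.195, so K2O mass = 32.497 g.
32.497/273.334 × 100 = 11.89 wt%.

11.89 wt%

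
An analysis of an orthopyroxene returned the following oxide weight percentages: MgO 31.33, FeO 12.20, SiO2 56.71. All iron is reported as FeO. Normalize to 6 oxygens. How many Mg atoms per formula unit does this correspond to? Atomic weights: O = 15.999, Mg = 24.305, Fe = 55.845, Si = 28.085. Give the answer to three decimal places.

MgO: 31.33/40.304 = 0.77734 mol → 0.77734 mol Mg, 0.77734 mol O.
FeO: 12.20/71.844 = 0.16981 mol → 0.16981 mol Fe, 0.16981 mol O.
SiO2: 56.71/60.083 = 0.94386 mol → 0.94386 mol Si, 1.88772 mol O.
Total oxygen = 2.83487 mol. Normalization factor = 6/2.83487 = 2.11650.
Mg per 6 O = 0.77734 × 2.11650 = 1.645.

1.645 Mg apfu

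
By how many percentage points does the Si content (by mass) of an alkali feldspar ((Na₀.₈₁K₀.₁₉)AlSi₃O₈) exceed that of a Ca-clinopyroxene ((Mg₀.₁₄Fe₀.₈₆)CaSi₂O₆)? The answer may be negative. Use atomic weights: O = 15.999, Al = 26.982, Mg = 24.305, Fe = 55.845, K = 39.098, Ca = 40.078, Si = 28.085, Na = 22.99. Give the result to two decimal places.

8.71 percentage points

M((Na₀.₈₁K₀.₁₉)AlSi₃O₈) = 265.280 g/mol, so wt% Si = 84.255/265.280 × 100 = 31.76%.
M((Mg₀.₁₄Fe₀.₈₆)CaSi₂O₆) = 243.671 g/mol, so wt% Si = 56.170/243.671 × 100 = 23.05%.
31.76 − 23.05 = 8.71 pp.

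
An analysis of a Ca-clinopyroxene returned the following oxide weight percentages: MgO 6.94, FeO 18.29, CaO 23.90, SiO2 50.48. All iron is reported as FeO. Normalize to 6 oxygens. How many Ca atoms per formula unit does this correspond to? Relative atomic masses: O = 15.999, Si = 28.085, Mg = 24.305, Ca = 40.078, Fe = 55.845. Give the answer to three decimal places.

1.009 Ca apfu

MgO (M=40.304): mol = 0.17219; Mg = 0.17219, O = 0.17219.
FeO (M=71.844): mol = 0.25458; Fe = 0.25458, O = 0.25458.
CaO (M=56.077): mol = 0.42620; Ca = 0.42620, O = 0.42620.
SiO2 (M=60.083): mol = 0.84017; Si = 0.84017, O = 1.68034.
ΣO = 2.53331; factor = 6/ΣO = 2.36844.
Ca apfu = 0.42620 × 2.36844 = 1.009.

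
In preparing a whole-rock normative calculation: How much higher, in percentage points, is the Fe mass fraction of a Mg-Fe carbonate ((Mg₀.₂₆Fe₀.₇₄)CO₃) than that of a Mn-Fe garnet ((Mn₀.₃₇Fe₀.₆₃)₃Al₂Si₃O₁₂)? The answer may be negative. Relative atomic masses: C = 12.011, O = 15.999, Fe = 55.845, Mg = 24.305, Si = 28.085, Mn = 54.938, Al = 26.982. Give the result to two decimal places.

First mineral: 41.325 g Fe in 107.653 g formula = 38.39 wt% Fe.
Second mineral: 105.547 g Fe in 496.735 g formula = 21.25 wt% Fe.
38.39% − 21.25% gives a difference of 17.14 percentage points.

17.14 percentage points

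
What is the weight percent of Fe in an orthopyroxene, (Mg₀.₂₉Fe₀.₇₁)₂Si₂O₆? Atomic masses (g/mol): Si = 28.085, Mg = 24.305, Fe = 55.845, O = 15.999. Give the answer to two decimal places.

M((Mg₀.₂₉Fe₀.₇₁)₂Si₂O₆) = 245.561 g/mol.
Fe contributes 1.42 × 55.845 = 79.300 g per mole.
79.300/245.561 = 0.3229 → 32.29%.

32.29 mass %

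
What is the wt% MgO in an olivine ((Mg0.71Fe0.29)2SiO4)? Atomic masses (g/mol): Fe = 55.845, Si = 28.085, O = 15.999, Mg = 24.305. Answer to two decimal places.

M((Mg0.71Fe0.29)2SiO4) = 158.984 g/mol; M(MgO) = 40.304 g/mol.
Moles MgO per formula unit = 1.42 Mg ÷ 1 = 1.4200.
MgO fraction = (1.4200 × 40.304) / 158.984 = 57.232/158.984 = 0.3600.

36.00 wt%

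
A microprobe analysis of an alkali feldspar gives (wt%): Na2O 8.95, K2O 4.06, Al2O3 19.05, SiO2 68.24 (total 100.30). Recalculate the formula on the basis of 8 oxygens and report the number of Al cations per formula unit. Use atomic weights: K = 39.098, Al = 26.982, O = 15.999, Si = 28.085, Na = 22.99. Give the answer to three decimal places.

Na2O (M=61.979): mol = 0.14440; Na = 0.28880, O = 0.14440.
K2O (M=94.195): mol = 0.04310; K = 0.08620, O = 0.04310.
Al2O3 (M=101.961): mol = 0.18684; Al = 0.37368, O = 0.56052.
SiO2 (M=60.083): mol = 1.13576; Si = 1.13576, O = 2.27152.
ΣO = 3.01954; factor = 8/ΣO = 2.64941.
Al apfu = 0.37368 × 2.64941 = 0.990.

0.990 Al apfu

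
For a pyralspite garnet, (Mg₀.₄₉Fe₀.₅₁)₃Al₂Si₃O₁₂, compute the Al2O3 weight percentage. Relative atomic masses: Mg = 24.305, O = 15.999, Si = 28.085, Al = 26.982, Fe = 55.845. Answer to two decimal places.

22.59 wt%

Formula mass = 451.378 g/mol.
2 Al → 1.0000 mol Al2O3 per formula unit; M(Al2O3) = 101.961, so Al2O3 mass = 101.961 g.
101.961/451.378 × 100 = 22.59 wt%.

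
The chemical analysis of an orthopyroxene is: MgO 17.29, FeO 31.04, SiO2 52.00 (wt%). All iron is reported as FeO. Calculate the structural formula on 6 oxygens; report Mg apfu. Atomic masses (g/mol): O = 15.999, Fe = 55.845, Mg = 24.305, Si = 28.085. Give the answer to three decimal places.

MgO: 17.29/40.304 = 0.42899 mol → 0.42899 mol Mg, 0.42899 mol O.
FeO: 31.04/71.844 = 0.43205 mol → 0.43205 mol Fe, 0.43205 mol O.
SiO2: 52.00/60.083 = 0.86547 mol → 0.86547 mol Si, 1.73094 mol O.
Total oxygen = 2.59198 mol. Normalization factor = 6/2.59198 = 2.31483.
Mg per 6 O = 0.42899 × 2.31483 = 0.993.

0.993 Mg apfu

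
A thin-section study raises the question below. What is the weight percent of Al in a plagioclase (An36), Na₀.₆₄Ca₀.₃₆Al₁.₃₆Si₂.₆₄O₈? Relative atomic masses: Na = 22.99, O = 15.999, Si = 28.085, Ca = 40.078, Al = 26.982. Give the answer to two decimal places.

13.69 wt%

Formula mass = 0.64×22.99 + 0.36×40.078 + 1.36×26.982 + 2.64×28.085 + 8×15.999 = 267.974 g/mol, of which 36.696 g is Al.
So Al makes up 36.696/267.974 = 0.1369 of the mass, i.e. 13.69%.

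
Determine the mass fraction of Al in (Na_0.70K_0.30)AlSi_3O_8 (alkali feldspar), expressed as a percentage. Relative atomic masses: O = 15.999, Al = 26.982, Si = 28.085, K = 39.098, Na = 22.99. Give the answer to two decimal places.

Formula mass = 0.70*22.99 + 0.30*39.098 + 1*26.982 + 3*28.085 + 8*15.999 = 267.051 g/mol, of which 26.982 g is Al.
So Al makes up 26.982/267.051 = 0.1010 of the mass, i.e. 10.10%.

10.10 weight percent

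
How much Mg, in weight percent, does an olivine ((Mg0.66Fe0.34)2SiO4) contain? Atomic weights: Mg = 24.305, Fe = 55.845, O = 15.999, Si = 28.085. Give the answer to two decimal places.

Molar mass of (Mg0.66Fe0.34)2SiO4: 1.32×24.305 + 0.68×55.845 + 1×28.085 + 4×15.999 = 162.138 g/mol.
Mass of Mg per formula unit: 1.32 × 24.305 = 32.083 g.
Weight fraction Mg = 32.083 / 162.138 = 0.1979.

19.79 weight percent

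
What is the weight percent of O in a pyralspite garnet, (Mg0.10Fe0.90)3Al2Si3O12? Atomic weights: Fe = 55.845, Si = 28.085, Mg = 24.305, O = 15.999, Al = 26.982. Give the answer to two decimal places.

39.32 weight percent

Molar mass of (Mg0.10Fe0.90)3Al2Si3O12: 0.30*24.305 + 2.70*55.845 + 2*26.982 + 3*28.085 + 12*15.999 = 488.280 g/mol.
Mass of O per formula unit: 12 × 15.999 = 191.988 g.
Weight fraction O = 191.988 / 488.280 = 0.3932.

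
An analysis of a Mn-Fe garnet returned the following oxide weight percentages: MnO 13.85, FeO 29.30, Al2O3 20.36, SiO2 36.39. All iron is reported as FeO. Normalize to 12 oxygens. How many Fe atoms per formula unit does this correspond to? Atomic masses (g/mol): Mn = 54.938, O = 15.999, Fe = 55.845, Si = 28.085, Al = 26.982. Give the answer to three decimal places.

13.85 wt% MnO ÷ 70.937 g/mol = 0.19524 mol, giving 0.19524 Mn and 0.19524 O.
29.30 wt% FeO ÷ 71.844 g/mol = 0.40783 mol, giving 0.40783 Fe and 0.40783 O.
20.36 wt% Al2O3 ÷ 101.961 g/mol = 0.19968 mol, giving 0.39936 Al and 0.59904 O.
36.39 wt% SiO2 ÷ 60.083 g/mol = 0.60566 mol, giving 0.60566 Si and 1.21132 O.
Oxygen sums to 2.41343; scaling by 12/2.41343 = 4.97218 puts the formula on 12 O.
Fe: 0.40783 × 4.97218 = 2.028 atoms per formula unit.

2.028 Fe apfu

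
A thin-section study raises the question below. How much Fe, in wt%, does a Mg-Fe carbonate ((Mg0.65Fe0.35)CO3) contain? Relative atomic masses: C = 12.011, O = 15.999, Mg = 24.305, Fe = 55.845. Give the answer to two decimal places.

20.50 wt%

Molar mass of (Mg0.65Fe0.35)CO3: 0.65×24.305 + 0.35×55.845 + 1×12.011 + 3×15.999 = 95.352 g/mol.
Mass of Fe per formula unit: 0.35 × 55.845 = 19.546 g.
Weight fraction Fe = 19.546 / 95.352 = 0.2050.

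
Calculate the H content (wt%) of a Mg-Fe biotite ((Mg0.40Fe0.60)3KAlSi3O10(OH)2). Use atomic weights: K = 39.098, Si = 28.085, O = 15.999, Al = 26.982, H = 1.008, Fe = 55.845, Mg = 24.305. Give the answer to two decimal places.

Formula mass = 1.20*24.305 + 1.80*55.845 + 1*39.098 + 1*26.982 + 3*28.085 + 12*15.999 + 2*1.008 = 474.026 g/mol, of which 2.016 g is H.
So H makes up 2.016/474.026 = 0.0043 of the mass, i.e. 0.43%.

0.43 wt%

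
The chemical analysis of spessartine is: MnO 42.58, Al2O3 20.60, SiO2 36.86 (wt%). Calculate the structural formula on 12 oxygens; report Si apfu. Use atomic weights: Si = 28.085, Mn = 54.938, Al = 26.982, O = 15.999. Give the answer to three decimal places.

MnO (M=70.937): mol = 0.60025; Mn = 0.60025, O = 0.60025.
Al2O3 (M=101.961): mol = 0.20204; Al = 0.40408, O = 0.60612.
SiO2 (M=60.083): mol = 0.61348; Si = 0.61348, O = 1.22696.
ΣO = 2.43333; factor = 12/ΣO = 4.93151.
Si apfu = 0.61348 × 4.93151 = 3.025.

3.025 Si apfu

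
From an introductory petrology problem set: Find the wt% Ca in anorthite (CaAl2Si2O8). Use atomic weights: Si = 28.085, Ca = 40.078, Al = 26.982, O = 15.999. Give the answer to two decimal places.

14.41 weight percent

M(CaAl2Si2O8) = 278.204 g/mol.
Ca contributes 1 × 40.078 = 40.078 g per mole.
40.078/278.204 = 0.1441 → 14.41%.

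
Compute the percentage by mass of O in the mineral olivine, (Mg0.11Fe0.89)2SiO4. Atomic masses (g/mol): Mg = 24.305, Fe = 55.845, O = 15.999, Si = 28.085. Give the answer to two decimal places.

32.51 mass %

Formula mass = 0.22*24.305 + 1.78*55.845 + 1*28.085 + 4*15.999 = 196.832 g/mol, of which 63.996 g is O.
So O makes up 63.996/196.832 = 0.3251 of the mass, i.e. 32.51%.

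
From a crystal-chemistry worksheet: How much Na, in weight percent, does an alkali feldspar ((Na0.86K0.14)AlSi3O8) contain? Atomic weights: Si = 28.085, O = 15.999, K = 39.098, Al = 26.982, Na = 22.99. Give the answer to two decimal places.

Molar mass of (Na0.86K0.14)AlSi3O8: 0.86×22.99 + 0.14×39.098 + 1×26.982 + 3×28.085 + 8×15.999 = 264.474 g/mol.
Mass of Na per formula unit: 0.86 × 22.99 = 19.771 g.
Weight fraction Na = 19.771 / 264.474 = 0.0748.

7.48 weight percent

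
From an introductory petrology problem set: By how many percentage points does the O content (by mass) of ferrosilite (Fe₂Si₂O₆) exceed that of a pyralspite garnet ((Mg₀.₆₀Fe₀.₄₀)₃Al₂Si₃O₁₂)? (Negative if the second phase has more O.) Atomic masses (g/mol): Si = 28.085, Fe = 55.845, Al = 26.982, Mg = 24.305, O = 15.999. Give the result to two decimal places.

-7.16 percentage points

M(Fe₂Si₂O₆) = 263.854 g/mol, so wt% O = 95.994/263.854 × 100 = 36.38%.
M((Mg₀.₆₀Fe₀.₄₀)₃Al₂Si₃O₁₂) = 440.970 g/mol, so wt% O = 191.988/440.970 × 100 = 43.54%.
36.38 − 43.54 = -7.16 pp.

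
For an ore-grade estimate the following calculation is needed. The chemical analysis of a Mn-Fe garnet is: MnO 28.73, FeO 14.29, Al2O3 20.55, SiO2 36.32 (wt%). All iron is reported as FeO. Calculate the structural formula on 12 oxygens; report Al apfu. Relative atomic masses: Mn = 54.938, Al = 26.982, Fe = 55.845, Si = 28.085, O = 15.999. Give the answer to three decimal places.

2.001 Al apfu

28.73 wt% MnO ÷ 70.937 g/mol = 0.40501 mol, giving 0.40501 Mn and 0.40501 O.
14.29 wt% FeO ÷ 71.844 g/mol = 0.19890 mol, giving 0.19890 Fe and 0.19890 O.
20.55 wt% Al2O3 ÷ 101.961 g/mol = 0.20155 mol, giving 0.40310 Al and 0.60465 O.
36.32 wt% SiO2 ÷ 60.083 g/mol = 0.60450 mol, giving 0.60450 Si and 1.20900 O.
Oxygen sums to 2.41756; scaling by 12/2.41756 = 4.96368 puts the formula on 12 O.
Al: 0.40310 × 4.96368 = 2.001 atoms per formula unit.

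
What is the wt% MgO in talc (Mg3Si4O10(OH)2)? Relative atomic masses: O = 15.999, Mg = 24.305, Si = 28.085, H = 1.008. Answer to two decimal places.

Formula mass = 379.259 g/mol.
3 Mg → 3.0000 mol MgO per formula unit; M(MgO) = 40.304, so MgO mass = 120.912 g.
120.912/379.259 × 100 = 31.88 wt%.

31.88 wt%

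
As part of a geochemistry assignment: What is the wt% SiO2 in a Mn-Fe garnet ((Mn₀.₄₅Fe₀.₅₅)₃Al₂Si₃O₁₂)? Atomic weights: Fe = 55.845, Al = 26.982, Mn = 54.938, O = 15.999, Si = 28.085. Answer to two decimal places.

36.30 wt%

M((Mn₀.₄₅Fe₀.₅₅)₃Al₂Si₃O₁₂) = 496.518 g/mol; M(SiO2) = 60.083 g/mol.
Moles SiO2 per formula unit = 3 Si ÷ 1 = 3.0000.
SiO2 fraction = (3.0000 × 60.083) / 496.518 = 180.249/496.518 = 0.3630.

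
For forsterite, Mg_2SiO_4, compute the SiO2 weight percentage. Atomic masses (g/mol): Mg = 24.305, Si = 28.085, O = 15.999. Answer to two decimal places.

Molar mass of Mg_2SiO_4 = 2*24.305 + 1*28.085 + 4*15.999 = 140.691 g/mol.
Each formula unit contains 1 Si, equivalent to 1/1 = 1.0000 mol SiO2.
M(SiO2) = 1×28.085 + 2×15.999 = 60.083 g/mol.
Mass of SiO2 per formula unit = 1.0000 × 60.083 = 60.083 g.
SiO2 wt% = 60.083 / 140.691 × 100 = 42.71%.

42.71 wt%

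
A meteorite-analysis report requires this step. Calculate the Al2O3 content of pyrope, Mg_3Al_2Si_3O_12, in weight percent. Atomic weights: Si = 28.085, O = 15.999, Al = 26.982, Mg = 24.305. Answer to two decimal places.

Formula mass = 403.122 g/mol.
2 Al → 1.0000 mol Al2O3 per formula unit; M(Al2O3) = 101.961, so Al2O3 mass = 101.961 g.
101.961/403.122 × 100 = 25.29 wt%.

25.29 wt%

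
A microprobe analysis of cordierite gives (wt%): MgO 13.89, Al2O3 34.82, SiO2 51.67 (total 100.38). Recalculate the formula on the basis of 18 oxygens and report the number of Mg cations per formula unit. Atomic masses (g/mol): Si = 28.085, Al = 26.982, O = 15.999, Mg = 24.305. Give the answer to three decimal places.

MgO (M=40.304): mol = 0.34463; Mg = 0.34463, O = 0.34463.
Al2O3 (M=101.961): mol = 0.34150; Al = 0.68300, O = 1.02450.
SiO2 (M=60.083): mol = 0.85998; Si = 0.85998, O = 1.71996.
ΣO = 3.08909; factor = 18/ΣO = 5.82696.
Mg apfu = 0.34463 × 5.82696 = 2.008.

2.008 Mg apfu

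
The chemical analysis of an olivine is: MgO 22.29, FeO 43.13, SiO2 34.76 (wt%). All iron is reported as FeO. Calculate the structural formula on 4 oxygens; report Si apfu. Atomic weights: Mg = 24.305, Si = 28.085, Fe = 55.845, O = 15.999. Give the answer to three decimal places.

MgO (M=40.304): mol = 0.55305; Mg = 0.55305, O = 0.55305.
FeO (M=71.844): mol = 0.60033; Fe = 0.60033, O = 0.60033.
SiO2 (M=60.083): mol = 0.57853; Si = 0.57853, O = 1.15706.
ΣO = 2.31044; factor = 4/ΣO = 1.73127.
Si apfu = 0.57853 × 1.73127 = 1.002.

1.002 Si apfu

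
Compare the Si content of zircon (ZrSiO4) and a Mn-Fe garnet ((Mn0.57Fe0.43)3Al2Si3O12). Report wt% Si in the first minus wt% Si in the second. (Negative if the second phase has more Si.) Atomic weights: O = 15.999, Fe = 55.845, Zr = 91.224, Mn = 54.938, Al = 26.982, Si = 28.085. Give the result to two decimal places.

Si in ZrSiO4: molar mass 183.305 g/mol; 1×28.085 = 28.085 g → 15.32 wt%.
Si in (Mn0.57Fe0.43)3Al2Si3O12: molar mass 496.191 g/mol; 3×28.085 = 84.255 g → 16.98 wt%.
Difference = 15.32 − 16.98 = -1.66 percentage points.

-1.66 percentage points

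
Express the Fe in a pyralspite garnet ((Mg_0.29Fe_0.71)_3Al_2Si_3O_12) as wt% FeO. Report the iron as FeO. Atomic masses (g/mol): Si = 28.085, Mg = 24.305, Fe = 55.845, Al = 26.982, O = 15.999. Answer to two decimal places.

Molar mass of (Mg_0.29Fe_0.71)_3Al_2Si_3O_12 = 0.87*24.305 + 2.13*55.845 + 2*26.982 + 3*28.085 + 12*15.999 = 470.302 g/mol.
Each formula unit contains 2.13 Fe, equivalent to 2.13/1 = 2.1300 mol FeO.
M(FeO) = 1×55.845 + 1×15.999 = 71.844 g/mol.
Mass of FeO per formula unit = 2.1300 × 71.844 = 153.028 g.
FeO wt% = 153.028 / 470.302 × 100 = 32.54%.

32.54 wt%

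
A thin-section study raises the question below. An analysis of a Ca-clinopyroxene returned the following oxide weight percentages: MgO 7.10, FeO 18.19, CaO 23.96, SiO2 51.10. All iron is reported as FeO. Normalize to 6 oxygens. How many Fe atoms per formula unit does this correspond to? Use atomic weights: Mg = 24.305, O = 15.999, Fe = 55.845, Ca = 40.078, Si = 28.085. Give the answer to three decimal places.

0.594 Fe apfu

MgO (M=40.304): mol = 0.17616; Mg = 0.17616, O = 0.17616.
FeO (M=71.844): mol = 0.25319; Fe = 0.25319, O = 0.25319.
CaO (M=56.077): mol = 0.42727; Ca = 0.42727, O = 0.42727.
SiO2 (M=60.083): mol = 0.85049; Si = 0.85049, O = 1.70098.
ΣO = 2.55760; factor = 6/ΣO = 2.34595.
Fe apfu = 0.25319 × 2.34595 = 0.594.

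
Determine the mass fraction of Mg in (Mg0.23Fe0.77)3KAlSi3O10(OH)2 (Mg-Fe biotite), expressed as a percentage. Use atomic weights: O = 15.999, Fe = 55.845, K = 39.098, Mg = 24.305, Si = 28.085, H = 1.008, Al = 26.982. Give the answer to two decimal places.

Molar mass of (Mg0.23Fe0.77)3KAlSi3O10(OH)2: 0.69*24.305 + 2.31*55.845 + 1*39.098 + 1*26.982 + 3*28.085 + 12*15.999 + 2*1.008 = 490.111 g/mol.
Mass of Mg per formula unit: 0.69 × 24.305 = 16.770 g.
Weight fraction Mg = 16.770 / 490.111 = 0.0342.

3.42 mass %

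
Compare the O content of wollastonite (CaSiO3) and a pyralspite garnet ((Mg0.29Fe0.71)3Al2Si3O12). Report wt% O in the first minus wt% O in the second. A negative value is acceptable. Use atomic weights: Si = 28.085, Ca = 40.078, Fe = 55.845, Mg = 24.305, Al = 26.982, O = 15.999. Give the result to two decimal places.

First mineral: 47.997 g O in 116.160 g formula = 41.32 wt% O.
Second mineral: 191.988 g O in 470.302 g formula = 40.82 wt% O.
41.32% − 40.82% gives a difference of 0.50 percentage points.

0.50 percentage points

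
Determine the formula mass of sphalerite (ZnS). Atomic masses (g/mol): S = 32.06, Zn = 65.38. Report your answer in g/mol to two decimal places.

97.44 g/mol

Zn: 1 × 65.38 = 65.3800
S: 1 × 32.06 = 32.0600
Summing the contributions gives the formula mass.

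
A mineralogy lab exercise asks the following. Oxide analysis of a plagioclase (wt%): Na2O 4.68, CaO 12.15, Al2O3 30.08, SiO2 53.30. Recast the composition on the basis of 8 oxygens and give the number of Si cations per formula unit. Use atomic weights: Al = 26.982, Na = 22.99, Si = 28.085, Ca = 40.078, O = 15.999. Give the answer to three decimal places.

2.405 Si apfu

4.68 wt% Na2O ÷ 61.979 g/mol = 0.07551 mol, giving 0.15102 Na and 0.07551 O.
12.15 wt% CaO ÷ 56.077 g/mol = 0.21667 mol, giving 0.21667 Ca and 0.21667 O.
30.08 wt% Al2O3 ÷ 101.961 g/mol = 0.29501 mol, giving 0.59002 Al and 0.88503 O.
53.30 wt% SiO2 ÷ 60.083 g/mol = 0.88711 mol, giving 0.88711 Si and 1.77422 O.
Oxygen sums to 2.95143; scaling by 8/2.95143 = 2.71055 puts the formula on 8 O.
Si: 0.88711 × 2.71055 = 2.405 atoms per formula unit.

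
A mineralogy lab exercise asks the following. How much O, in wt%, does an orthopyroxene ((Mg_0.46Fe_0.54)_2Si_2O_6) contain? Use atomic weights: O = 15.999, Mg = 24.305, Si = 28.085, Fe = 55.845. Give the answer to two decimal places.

Molar mass of (Mg_0.46Fe_0.54)_2Si_2O_6: 0.92*24.305 + 1.08*55.845 + 2*28.085 + 6*15.999 = 234.837 g/mol.
Mass of O per formula unit: 6 × 15.999 = 95.994 g.
Weight fraction O = 95.994 / 234.837 = 0.4088.

40.88 wt%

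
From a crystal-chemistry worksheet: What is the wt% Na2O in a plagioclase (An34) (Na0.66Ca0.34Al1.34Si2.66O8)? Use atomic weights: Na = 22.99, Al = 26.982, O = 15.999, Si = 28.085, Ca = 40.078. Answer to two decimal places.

M(Na0.66Ca0.34Al1.34Si2.66O8) = 267.654 g/mol; M(Na2O) = 61.979 g/mol.
Moles Na2O per formula unit = 0.66 Na ÷ 2 = 0.3300.
Na2O fraction = (0.3300 × 61.979) / 267.654 = 20.453/267.654 = 0.0764.

7.64 wt%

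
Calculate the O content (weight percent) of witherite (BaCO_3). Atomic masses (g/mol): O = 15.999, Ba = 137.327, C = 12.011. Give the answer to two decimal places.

Molar mass of BaCO_3: 1·137.327 + 1·12.011 + 3·15.999 = 197.335 g/mol.
Mass of O per formula unit: 3 × 15.999 = 47.997 g.
Weight fraction O = 47.997 / 197.335 = 0.2432.

24.32 weight percent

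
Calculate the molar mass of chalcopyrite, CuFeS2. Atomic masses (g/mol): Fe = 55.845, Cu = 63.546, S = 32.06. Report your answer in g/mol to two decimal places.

The formula mass is the sum 1·63.546 + 1·55.845 + 2·32.06.

183.51 g/mol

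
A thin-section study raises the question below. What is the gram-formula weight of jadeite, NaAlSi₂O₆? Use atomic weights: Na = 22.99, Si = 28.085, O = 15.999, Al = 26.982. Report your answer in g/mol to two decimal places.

Na: 1 × 22.99 = 22.9900
Al: 1 × 26.982 = 26.9820
Si: 2 × 28.085 = 56.1700
O: 6 × 15.999 = 95.9940
Summing the contributions gives the formula mass.

202.14 g/mol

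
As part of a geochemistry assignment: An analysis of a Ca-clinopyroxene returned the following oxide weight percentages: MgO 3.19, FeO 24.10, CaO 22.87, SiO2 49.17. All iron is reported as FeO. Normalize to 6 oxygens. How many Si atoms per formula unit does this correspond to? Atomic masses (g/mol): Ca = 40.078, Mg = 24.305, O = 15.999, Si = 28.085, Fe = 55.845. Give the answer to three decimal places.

1.997 Si apfu

MgO (M=40.304): mol = 0.07915; Mg = 0.07915, O = 0.07915.
FeO (M=71.844): mol = 0.33545; Fe = 0.33545, O = 0.33545.
CaO (M=56.077): mol = 0.40783; Ca = 0.40783, O = 0.40783.
SiO2 (M=60.083): mol = 0.81837; Si = 0.81837, O = 1.63674.
ΣO = 2.45917; factor = 6/ΣO = 2.43985.
Si apfu = 0.81837 × 2.43985 = 1.997.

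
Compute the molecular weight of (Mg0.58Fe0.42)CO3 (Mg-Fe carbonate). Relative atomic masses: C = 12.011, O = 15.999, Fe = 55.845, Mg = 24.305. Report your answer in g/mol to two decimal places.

97.56 g/mol

Mg: 0.58 × 24.305 = 14.0969
Fe: 0.42 × 55.845 = 23.4549
C: 1 × 12.011 = 12.0110
O: 3 × 15.999 = 47.9970
Summing the contributions gives the formula mass.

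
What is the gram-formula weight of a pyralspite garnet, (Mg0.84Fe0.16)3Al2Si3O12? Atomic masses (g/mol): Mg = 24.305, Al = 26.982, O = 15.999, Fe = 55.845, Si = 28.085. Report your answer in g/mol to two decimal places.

The formula mass is the sum 2.52·24.305 + 0.48·55.845 + 2·26.982 + 3·28.085 + 12·15.999.

418.26 g/mol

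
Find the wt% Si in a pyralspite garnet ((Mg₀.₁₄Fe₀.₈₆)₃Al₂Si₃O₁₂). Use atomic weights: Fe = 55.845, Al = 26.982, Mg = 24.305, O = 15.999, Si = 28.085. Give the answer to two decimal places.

17.39 wt%

Molar mass of (Mg₀.₁₄Fe₀.₈₆)₃Al₂Si₃O₁₂: 0.42*24.305 + 2.58*55.845 + 2*26.982 + 3*28.085 + 12*15.999 = 484.495 g/mol.
Mass of Si per formula unit: 3 × 28.085 = 84.255 g.
Weight fraction Si = 84.255 / 484.495 = 0.1739.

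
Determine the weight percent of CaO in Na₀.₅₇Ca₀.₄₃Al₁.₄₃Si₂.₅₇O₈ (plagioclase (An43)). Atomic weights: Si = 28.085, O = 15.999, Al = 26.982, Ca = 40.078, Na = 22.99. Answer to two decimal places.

M(Na₀.₅₇Ca₀.₄₃Al₁.₄₃Si₂.₅₇O₈) = 269.093 g/mol; M(CaO) = 56.077 g/mol.
Moles CaO per formula unit = 0.43 Ca ÷ 1 = 0.4300.
CaO fraction = (0.4300 × 56.077) / 269.093 = 24.113/269.093 = 0.0896.

8.96 wt%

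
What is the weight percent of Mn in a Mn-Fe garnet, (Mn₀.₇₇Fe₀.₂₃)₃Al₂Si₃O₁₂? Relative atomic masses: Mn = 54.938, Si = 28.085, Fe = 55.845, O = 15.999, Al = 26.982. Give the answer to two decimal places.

Formula mass = 2.31×54.938 + 0.69×55.845 + 2×26.982 + 3×28.085 + 12×15.999 = 495.647 g/mol, of which 126.907 g is Mn.
So Mn makes up 126.907/495.647 = 0.2560 of the mass, i.e. 25.60%.

25.60 mass %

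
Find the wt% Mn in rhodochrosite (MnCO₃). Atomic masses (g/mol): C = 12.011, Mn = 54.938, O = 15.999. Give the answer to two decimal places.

Formula mass = 1·54.938 + 1·12.011 + 3·15.999 = 114.946 g/mol, of which 54.938 g is Mn.
So Mn makes up 54.938/114.946 = 0.4779 of the mass, i.e. 47.79%.

47.79 weight percent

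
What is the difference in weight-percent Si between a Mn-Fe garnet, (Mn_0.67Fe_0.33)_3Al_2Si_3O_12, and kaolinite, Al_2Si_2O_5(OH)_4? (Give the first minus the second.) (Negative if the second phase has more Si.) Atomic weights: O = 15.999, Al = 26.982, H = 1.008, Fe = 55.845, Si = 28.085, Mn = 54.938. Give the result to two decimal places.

-4.77 percentage points

M((Mn_0.67Fe_0.33)_3Al_2Si_3O_12) = 495.919 g/mol, so wt% Si = 84.255/495.919 × 100 = 16.99%.
M(Al_2Si_2O_5(OH)_4) = 258.157 g/mol, so wt% Si = 56.170/258.157 × 100 = 21.76%.
16.99 − 21.76 = -4.77 pp.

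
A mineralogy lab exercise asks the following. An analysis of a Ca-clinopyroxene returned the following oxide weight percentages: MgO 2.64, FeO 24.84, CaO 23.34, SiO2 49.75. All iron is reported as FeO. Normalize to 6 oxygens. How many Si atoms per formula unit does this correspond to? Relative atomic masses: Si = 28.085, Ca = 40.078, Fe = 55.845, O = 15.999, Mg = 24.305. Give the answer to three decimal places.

2.000 Si apfu

MgO: 2.64/40.304 = 0.06550 mol → 0.06550 mol Mg, 0.06550 mol O.
FeO: 24.84/71.844 = 0.34575 mol → 0.34575 mol Fe, 0.34575 mol O.
CaO: 23.34/56.077 = 0.41621 mol → 0.41621 mol Ca, 0.41621 mol O.
SiO2: 49.75/60.083 = 0.82802 mol → 0.82802 mol Si, 1.65604 mol O.
Total oxygen = 2.48350 mol. Normalization factor = 6/2.48350 = 2.41595.
Si per 6 O = 0.82802 × 2.41595 = 2.000.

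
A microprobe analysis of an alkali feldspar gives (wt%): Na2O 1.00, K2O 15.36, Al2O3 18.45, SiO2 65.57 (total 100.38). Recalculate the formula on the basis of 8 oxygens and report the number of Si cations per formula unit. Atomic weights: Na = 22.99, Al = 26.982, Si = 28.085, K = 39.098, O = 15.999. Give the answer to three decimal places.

Na2O (M=61.979): mol = 0.01613; Na = 0.03226, O = 0.01613.
K2O (M=94.195): mol = 0.16307; K = 0.32614, O = 0.16307.
Al2O3 (M=101.961): mol = 0.18095; Al = 0.36190, O = 0.54285.
SiO2 (M=60.083): mol = 1.09132; Si = 1.09132, O = 2.18264.
ΣO = 2.90469; factor = 8/ΣO = 2.75417.
Si apfu = 1.09132 × 2.75417 = 3.006.

3.006 Si apfu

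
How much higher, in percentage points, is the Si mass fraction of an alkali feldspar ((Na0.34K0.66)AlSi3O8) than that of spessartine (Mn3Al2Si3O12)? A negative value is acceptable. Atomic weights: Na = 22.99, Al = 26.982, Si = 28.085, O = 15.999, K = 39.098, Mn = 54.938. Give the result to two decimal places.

Si in (Na0.34K0.66)AlSi3O8: molar mass 272.850 g/mol; 3×28.085 = 84.255 g → 30.88 wt%.
Si in Mn3Al2Si3O12: molar mass 495.021 g/mol; 3×28.085 = 84.255 g → 17.02 wt%.
Difference = 30.88 − 17.02 = 13.86 percentage points.

13.86 percentage points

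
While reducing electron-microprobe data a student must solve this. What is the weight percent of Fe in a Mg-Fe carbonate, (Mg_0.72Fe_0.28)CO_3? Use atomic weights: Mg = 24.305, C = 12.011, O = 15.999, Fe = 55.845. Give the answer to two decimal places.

16.79 weight percent

Formula mass = 0.72*24.305 + 0.28*55.845 + 1*12.011 + 3*15.999 = 93.144 g/mol, of which 15.637 g is Fe.
So Fe makes up 15.637/93.144 = 0.1679 of the mass, i.e. 16.79%.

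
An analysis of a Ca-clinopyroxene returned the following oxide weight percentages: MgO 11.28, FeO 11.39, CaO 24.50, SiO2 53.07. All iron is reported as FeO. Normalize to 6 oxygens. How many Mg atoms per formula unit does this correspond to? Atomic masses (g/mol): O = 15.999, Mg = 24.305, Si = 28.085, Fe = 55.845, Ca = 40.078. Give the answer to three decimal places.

0.636 Mg apfu

MgO: 11.28/40.304 = 0.27987 mol → 0.27987 mol Mg, 0.27987 mol O.
FeO: 11.39/71.844 = 0.15854 mol → 0.15854 mol Fe, 0.15854 mol O.
CaO: 24.50/56.077 = 0.43690 mol → 0.43690 mol Ca, 0.43690 mol O.
SiO2: 53.07/60.083 = 0.88328 mol → 0.88328 mol Si, 1.76656 mol O.
Total oxygen = 2.64187 mol. Normalization factor = 6/2.64187 = 2.27112.
Mg per 6 O = 0.27987 × 2.27112 = 0.636.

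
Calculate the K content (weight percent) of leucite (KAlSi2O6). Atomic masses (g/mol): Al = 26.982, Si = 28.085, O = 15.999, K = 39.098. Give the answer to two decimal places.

17.91 weight percent

Molar mass of KAlSi2O6: 1×39.098 + 1×26.982 + 2×28.085 + 6×15.999 = 218.244 g/mol.
Mass of K per formula unit: 1 × 39.098 = 39.098 g.
Weight fraction K = 39.098 / 218.244 = 0.1791.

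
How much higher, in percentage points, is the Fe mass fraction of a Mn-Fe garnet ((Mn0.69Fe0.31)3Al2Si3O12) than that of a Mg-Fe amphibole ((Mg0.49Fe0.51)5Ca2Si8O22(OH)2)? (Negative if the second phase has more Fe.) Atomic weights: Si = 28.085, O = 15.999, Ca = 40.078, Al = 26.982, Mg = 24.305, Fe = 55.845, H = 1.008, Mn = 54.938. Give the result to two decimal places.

Fe in (Mn0.69Fe0.31)3Al2Si3O12: molar mass 495.865 g/mol; 0.93×55.845 = 51.936 g → 10.47 wt%.
Fe in (Mg0.49Fe0.51)5Ca2Si8O22(OH)2: molar mass 892.780 g/mol; 2.55×55.845 = 142.405 g → 15.95 wt%.
Difference = 10.47 − 15.95 = -5.48 percentage points.

-5.48 percentage points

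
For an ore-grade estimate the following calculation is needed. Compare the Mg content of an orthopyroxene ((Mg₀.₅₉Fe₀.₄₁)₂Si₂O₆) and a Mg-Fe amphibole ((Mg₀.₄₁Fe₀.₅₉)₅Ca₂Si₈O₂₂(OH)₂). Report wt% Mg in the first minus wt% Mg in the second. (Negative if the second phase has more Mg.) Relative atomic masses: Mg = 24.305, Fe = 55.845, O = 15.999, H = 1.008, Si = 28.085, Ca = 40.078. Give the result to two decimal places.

Mg in (Mg₀.₅₉Fe₀.₄₁)₂Si₂O₆: molar mass 226.637 g/mol; 1.18×24.305 = 28.680 g → 12.65 wt%.
Mg in (Mg₀.₄₁Fe₀.₅₉)₅Ca₂Si₈O₂₂(OH)₂: molar mass 905.396 g/mol; 2.05×24.305 = 49.825 g → 5.50 wt%.
Difference = 12.65 − 5.50 = 7.15 percentage points.

7.15 percentage points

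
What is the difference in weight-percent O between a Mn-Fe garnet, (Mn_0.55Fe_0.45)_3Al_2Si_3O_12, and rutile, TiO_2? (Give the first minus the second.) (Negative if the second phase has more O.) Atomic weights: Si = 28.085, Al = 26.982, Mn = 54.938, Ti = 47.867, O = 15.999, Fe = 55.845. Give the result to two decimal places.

-1.38 percentage points

M((Mn_0.55Fe_0.45)_3Al_2Si_3O_12) = 496.245 g/mol, so wt% O = 191.988/496.245 × 100 = 38.69%.
M(TiO_2) = 79.865 g/mol, so wt% O = 31.998/79.865 × 100 = 40.07%.
38.69 − 40.07 = -1.38 pp.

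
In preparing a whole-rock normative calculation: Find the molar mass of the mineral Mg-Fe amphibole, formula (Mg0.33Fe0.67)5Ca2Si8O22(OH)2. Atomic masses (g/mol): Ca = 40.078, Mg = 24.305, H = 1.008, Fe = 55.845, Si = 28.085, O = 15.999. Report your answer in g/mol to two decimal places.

918.01 g/mol

The formula mass is the sum 1.65*24.305 + 3.35*55.845 + 2*40.078 + 8*28.085 + 24*15.999 + 2*1.008.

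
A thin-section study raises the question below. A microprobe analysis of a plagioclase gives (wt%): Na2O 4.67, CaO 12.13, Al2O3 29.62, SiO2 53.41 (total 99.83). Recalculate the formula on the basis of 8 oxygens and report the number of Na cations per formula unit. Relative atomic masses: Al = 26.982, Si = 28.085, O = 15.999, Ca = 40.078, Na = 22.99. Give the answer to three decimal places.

4.67 wt% Na2O ÷ 61.979 g/mol = 0.07535 mol, giving 0.15070 Na and 0.07535 O.
12.13 wt% CaO ÷ 56.077 g/mol = 0.21631 mol, giving 0.21631 Ca and 0.21631 O.
29.62 wt% Al2O3 ÷ 101.961 g/mol = 0.29050 mol, giving 0.58100 Al and 0.87150 O.
53.41 wt% SiO2 ÷ 60.083 g/mol = 0.88894 mol, giving 0.88894 Si and 1.77788 O.
Oxygen sums to 2.94104; scaling by 8/2.94104 = 2.72013 puts the formula on 8 O.
Na: 0.15070 × 2.72013 = 0.410 atoms per formula unit.

0.410 Na apfu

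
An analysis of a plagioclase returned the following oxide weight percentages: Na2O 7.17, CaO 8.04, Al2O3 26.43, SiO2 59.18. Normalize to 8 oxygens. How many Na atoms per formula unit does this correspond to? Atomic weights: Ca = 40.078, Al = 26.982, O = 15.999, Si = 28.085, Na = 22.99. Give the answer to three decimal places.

Na2O (M=61.979): mol = 0.11568; Na = 0.23136, O = 0.11568.
CaO (M=56.077): mol = 0.14337; Ca = 0.14337, O = 0.14337.
Al2O3 (M=101.961): mol = 0.25922; Al = 0.51844, O = 0.77766.
SiO2 (M=60.083): mol = 0.98497; Si = 0.98497, O = 1.96994.
ΣO = 3.00665; factor = 8/ΣO = 2.66077.
Na apfu = 0.23136 × 2.66077 = 0.616.

0.616 Na apfu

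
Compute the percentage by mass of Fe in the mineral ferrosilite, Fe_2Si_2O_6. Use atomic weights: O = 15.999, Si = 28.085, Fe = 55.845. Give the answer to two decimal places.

M(Fe_2Si_2O_6) = 263.854 g/mol.
Fe contributes 2 × 55.845 = 111.690 g per mole.
111.690/263.854 = 0.4233 → 42.33%.

42.33 wt%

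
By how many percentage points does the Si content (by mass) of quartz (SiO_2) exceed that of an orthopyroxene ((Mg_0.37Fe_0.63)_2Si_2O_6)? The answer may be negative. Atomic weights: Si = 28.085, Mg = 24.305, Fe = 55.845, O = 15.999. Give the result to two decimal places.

23.39 percentage points

M(SiO_2) = 60.083 g/mol, so wt% Si = 28.085/60.083 × 100 = 46.74%.
M((Mg_0.37Fe_0.63)_2Si_2O_6) = 240.514 g/mol, so wt% Si = 56.170/240.514 × 100 = 23.35%.
46.74 − 23.35 = 23.39 pp.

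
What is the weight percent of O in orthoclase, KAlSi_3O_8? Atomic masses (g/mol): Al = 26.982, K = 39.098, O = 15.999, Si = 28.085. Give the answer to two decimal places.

45.99 mass %

Molar mass of KAlSi_3O_8: 1*39.098 + 1*26.982 + 3*28.085 + 8*15.999 = 278.327 g/mol.
Mass of O per formula unit: 8 × 15.999 = 127.992 g.
Weight fraction O = 127.992 / 278.327 = 0.4599.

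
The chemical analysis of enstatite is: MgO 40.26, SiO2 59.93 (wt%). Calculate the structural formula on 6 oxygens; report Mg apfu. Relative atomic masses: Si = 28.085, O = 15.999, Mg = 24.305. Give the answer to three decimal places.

40.26 wt% MgO ÷ 40.304 g/mol = 0.99891 mol, giving 0.99891 Mg and 0.99891 O.
59.93 wt% SiO2 ÷ 60.083 g/mol = 0.99745 mol, giving 0.99745 Si and 1.99490 O.
Oxygen sums to 2.99381; scaling by 6/2.99381 = 2.00414 puts the formula on 6 O.
Mg: 0.99891 × 2.00414 = 2.002 atoms per formula unit.

2.002 Mg apfu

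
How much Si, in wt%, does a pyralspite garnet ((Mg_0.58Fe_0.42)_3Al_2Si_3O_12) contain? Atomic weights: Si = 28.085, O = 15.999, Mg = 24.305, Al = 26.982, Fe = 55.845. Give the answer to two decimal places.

19.03 wt%

Formula mass = 1.74·24.305 + 1.26·55.845 + 2·26.982 + 3·28.085 + 12·15.999 = 442.862 g/mol, of which 84.255 g is Si.
So Si makes up 84.255/442.862 = 0.1903 of the mass, i.e. 19.03%.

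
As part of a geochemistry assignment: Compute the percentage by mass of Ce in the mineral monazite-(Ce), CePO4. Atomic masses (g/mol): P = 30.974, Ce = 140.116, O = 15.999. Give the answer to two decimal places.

59.60 weight percent

Formula mass = 1×140.116 + 1×30.974 + 4×15.999 = 235.086 g/mol, of which 140.116 g is Ce.
So Ce makes up 140.116/235.086 = 0.5960 of the mass, i.e. 59.60%.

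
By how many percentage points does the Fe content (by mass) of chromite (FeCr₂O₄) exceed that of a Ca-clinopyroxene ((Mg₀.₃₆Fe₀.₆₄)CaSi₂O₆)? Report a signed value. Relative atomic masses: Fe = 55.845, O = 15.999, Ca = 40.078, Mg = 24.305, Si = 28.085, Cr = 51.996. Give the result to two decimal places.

First mineral: 55.845 g Fe in 223.833 g formula = 24.95 wt% Fe.
Second mineral: 35.741 g Fe in 236.733 g formula = 15.10 wt% Fe.
24.95% − 15.10% gives a difference of 9.85 percentage points.

9.85 percentage points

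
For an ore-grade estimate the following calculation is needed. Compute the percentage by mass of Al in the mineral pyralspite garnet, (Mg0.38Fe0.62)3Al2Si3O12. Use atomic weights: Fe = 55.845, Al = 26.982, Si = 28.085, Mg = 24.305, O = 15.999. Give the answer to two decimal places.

M((Mg0.38Fe0.62)3Al2Si3O12) = 461.786 g/mol.
Al contributes 2 × 26.982 = 53.964 g per mole.
53.964/461.786 = 0.1169 → 11.69%.

11.69 weight percent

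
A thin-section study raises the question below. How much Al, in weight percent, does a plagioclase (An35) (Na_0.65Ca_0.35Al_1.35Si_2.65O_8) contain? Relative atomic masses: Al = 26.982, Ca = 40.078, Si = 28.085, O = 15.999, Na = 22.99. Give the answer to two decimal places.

Molar mass of Na_0.65Ca_0.35Al_1.35Si_2.65O_8: 0.65·22.99 + 0.35·40.078 + 1.35·26.982 + 2.65·28.085 + 8·15.999 = 267.814 g/mol.
Mass of Al per formula unit: 1.35 × 26.982 = 36.426 g.
Weight fraction Al = 36.426 / 267.814 = 0.1360.

13.60 weight percent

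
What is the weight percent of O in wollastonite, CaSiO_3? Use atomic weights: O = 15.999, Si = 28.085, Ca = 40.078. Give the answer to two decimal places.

41.32 weight percent

Formula mass = 1*40.078 + 1*28.085 + 3*15.999 = 116.160 g/mol, of which 47.997 g is O.
So O makes up 47.997/116.160 = 0.4132 of the mass, i.e. 41.32%.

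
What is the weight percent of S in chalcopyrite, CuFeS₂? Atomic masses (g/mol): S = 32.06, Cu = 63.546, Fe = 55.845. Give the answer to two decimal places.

Formula mass = 1×63.546 + 1×55.845 + 2×32.06 = 183.511 g/mol, of which 64.120 g is S.
So S makes up 64.120/183.511 = 0.3494 of the mass, i.e. 34.94%.

34.94 wt%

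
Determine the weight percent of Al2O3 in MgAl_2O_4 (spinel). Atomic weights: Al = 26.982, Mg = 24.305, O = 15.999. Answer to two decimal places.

M(MgAl_2O_4) = 142.265 g/mol; M(Al2O3) = 101.961 g/mol.
Moles Al2O3 per formula unit = 2 Al ÷ 2 = 1.0000.
Al2O3 fraction = (1.0000 × 101.961) / 142.265 = 101.961/142.265 = 0.7167.

71.67 wt%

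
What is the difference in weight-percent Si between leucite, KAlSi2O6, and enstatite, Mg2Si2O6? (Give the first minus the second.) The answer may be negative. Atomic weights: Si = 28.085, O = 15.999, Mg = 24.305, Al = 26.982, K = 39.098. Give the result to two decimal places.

First mineral: 56.170 g Si in 218.244 g formula = 25.74 wt% Si.
Second mineral: 56.170 g Si in 200.774 g formula = 27.98 wt% Si.
25.74% − 27.98% gives a difference of -2.24 percentage points.

-2.24 percentage points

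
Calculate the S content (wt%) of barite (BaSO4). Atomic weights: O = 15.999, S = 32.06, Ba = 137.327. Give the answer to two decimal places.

13.74 wt%

Formula mass = 1*137.327 + 1*32.06 + 4*15.999 = 233.383 g/mol, of which 32.060 g is S.
So S makes up 32.060/233.383 = 0.1374 of the mass, i.e. 13.74%.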